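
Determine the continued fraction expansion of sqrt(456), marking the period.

Write x_i = (sqrt(456) + m_i)/d_i with (m_0, d_0) = (0, 1). a_0 = floor(sqrt(456)) = 21, since 21^2 = 441 <= 456 < 484 = 22^2.
Iterate m_{i+1} = d_i*a_i - m_i, d_{i+1} = (456 - m_{i+1}^2)/d_i, a_{i+1} = floor((a_0 + m_{i+1})/d_{i+1}):
  m_1 = 1*21 - 0 = 21, d_1 = (456 - 21^2)/1 = 15/1 = 15, a_1 = floor((21 + 21)/15) = 2.
  m_2 = 15*2 - 21 = 9, d_2 = (456 - 9^2)/15 = 375/15 = 25, a_2 = floor((21 + 9)/25) = 1.
  m_3 = 25*1 - 9 = 16, d_3 = (456 - 16^2)/25 = 200/25 = 8, a_3 = floor((21 + 16)/8) = 4.
  m_4 = 8*4 - 16 = 16, d_4 = (456 - 16^2)/8 = 200/8 = 25, a_4 = floor((21 + 16)/25) = 1.
  m_5 = 25*1 - 16 = 9, d_5 = (456 - 9^2)/25 = 375/25 = 15, a_5 = floor((21 + 9)/15) = 2.
  m_6 = 15*2 - 9 = 21, d_6 = (456 - 21^2)/15 = 15/15 = 1, a_6 = floor((21 + 21)/1) = 42.
  m_7 = 1*42 - 21 = 21, d_7 = (456 - 21^2)/1 = 15/1 = 15: (m_7, d_7) = (m_1, d_1) = (21, 15), so from here the quotients repeat a_1, ..., a_6; the period length is 6.
Hence the expansion of sqrt(456) is a_0 = 21 followed by the repeating block 2, 1, 4, 1, 2, 42 (period 6).

[21; (2, 1, 4, 1, 2, 42)]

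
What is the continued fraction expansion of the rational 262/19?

[13; 1, 3, 1, 3]

Run the Euclidean algorithm on 262 and 19; the successive quotients are the partial quotients a_0, a_1, ... (each step inverts the fractional part left over by the previous one):
  262 = 13*19 + 15, so a_0 = 13.
  19 = 1*15 + 4, so a_1 = 1.
  15 = 3*4 + 3, so a_2 = 3.
  4 = 1*3 + 1, so a_3 = 1.
  3 = 3*1 + 0, so a_4 = 3.
The remainder reaches 0 after 5 divisions, so the expansion has 5 partial quotients, read off in order.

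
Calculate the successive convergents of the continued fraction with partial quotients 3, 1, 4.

3/1, 4/1, 19/5

Using the convergent recurrence p_i = a_i*p_{i-1} + p_{i-2}, q_i = a_i*q_{i-1} + q_{i-2} with p_{-2}=0, p_{-1}=1, q_{-2}=1, q_{-1}=0:
  i=0: a_0=3, p_0 = 3*1 + 0 = 3, q_0 = 3*0 + 1 = 1.
  i=1: a_1=1, p_1 = 1*3 + 1 = 4, q_1 = 1*1 + 0 = 1.
  i=2: a_2=4, p_2 = 4*4 + 3 = 19, q_2 = 4*1 + 1 = 5.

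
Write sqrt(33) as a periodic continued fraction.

Write x_i = (sqrt(33) + m_i)/d_i with (m_0, d_0) = (0, 1). a_0 = floor(sqrt(33)) = 5, since 5^2 = 25 <= 33 < 36 = 6^2.
Iterate m_{i+1} = d_i*a_i - m_i, d_{i+1} = (33 - m_{i+1}^2)/d_i, a_{i+1} = floor((a_0 + m_{i+1})/d_{i+1}):
  m_1 = 1*5 - 0 = 5, d_1 = (33 - 5^2)/1 = 8/1 = 8, a_1 = floor((5 + 5)/8) = 1.
  m_2 = 8*1 - 5 = 3, d_2 = (33 - 3^2)/8 = 24/8 = 3, a_2 = floor((5 + 3)/3) = 2.
  m_3 = 3*2 - 3 = 3, d_3 = (33 - 3^2)/3 = 24/3 = 8, a_3 = floor((5 + 3)/8) = 1.
  m_4 = 8*1 - 3 = 5, d_4 = (33 - 5^2)/8 = 8/8 = 1, a_4 = floor((5 + 5)/1) = 10.
  m_5 = 1*10 - 5 = 5, d_5 = (33 - 5^2)/1 = 8/1 = 8: (m_5, d_5) = (m_1, d_1) = (5, 8), so from here the quotients repeat a_1, ..., a_4; the period length is 4.
Hence the expansion of sqrt(33) is a_0 = 5 followed by the repeating block 1, 2, 1, 10 (period 4).

[5; (1, 2, 1, 10)]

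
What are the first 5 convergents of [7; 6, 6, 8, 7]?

Using the convergent recurrence p_i = a_i*p_{i-1} + p_{i-2}, q_i = a_i*q_{i-1} + q_{i-2} with p_{-2}=0, p_{-1}=1, q_{-2}=1, q_{-1}=0:
  i=0: a_0=7, p_0 = 7*1 + 0 = 7, q_0 = 7*0 + 1 = 1.
  i=1: a_1=6, p_1 = 6*7 + 1 = 43, q_1 = 6*1 + 0 = 6.
  i=2: a_2=6, p_2 = 6*43 + 7 = 265, q_2 = 6*6 + 1 = 37.
  i=3: a_3=8, p_3 = 8*265 + 43 = 2163, q_3 = 8*37 + 6 = 302.
  i=4: a_4=7, p_4 = 7*2163 + 265 = 15406, q_4 = 7*302 + 37 = 2151.

7/1, 43/6, 265/37, 2163/302, 15406/2151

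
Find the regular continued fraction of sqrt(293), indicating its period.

[17; (8, 1, 1, 8, 34)]

Write x_i = (sqrt(293) + m_i)/d_i with (m_0, d_0) = (0, 1). a_0 = floor(sqrt(293)) = 17, since 17^2 = 289 <= 293 < 324 = 18^2.
Iterate m_{i+1} = d_i*a_i - m_i, d_{i+1} = (293 - m_{i+1}^2)/d_i, a_{i+1} = floor((a_0 + m_{i+1})/d_{i+1}):
  m_1 = 1*17 - 0 = 17, d_1 = (293 - 17^2)/1 = 4/1 = 4, a_1 = floor((17 + 17)/4) = 8.
  m_2 = 4*8 - 17 = 15, d_2 = (293 - 15^2)/4 = 68/4 = 17, a_2 = floor((17 + 15)/17) = 1.
  m_3 = 17*1 - 15 = 2, d_3 = (293 - 2^2)/17 = 289/17 = 17, a_3 = floor((17 + 2)/17) = 1.
  m_4 = 17*1 - 2 = 15, d_4 = (293 - 15^2)/17 = 68/17 = 4, a_4 = floor((17 + 15)/4) = 8.
  m_5 = 4*8 - 15 = 17, d_5 = (293 - 17^2)/4 = 4/4 = 1, a_5 = floor((17 + 17)/1) = 34.
  m_6 = 1*34 - 17 = 17, d_6 = (293 - 17^2)/1 = 4/1 = 4: (m_6, d_6) = (m_1, d_1) = (17, 4), so from here the quotients repeat a_1, ..., a_5; the period length is 5.
Hence the expansion of sqrt(293) is a_0 = 17 followed by the repeating block 8, 1, 1, 8, 34 (period 5).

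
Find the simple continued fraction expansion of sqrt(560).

[23; (1, 1, 1, 46)]

Write x_i = (sqrt(560) + m_i)/d_i with (m_0, d_0) = (0, 1). a_0 = floor(sqrt(560)) = 23, since 23^2 = 529 <= 560 < 576 = 24^2.
Iterate m_{i+1} = d_i*a_i - m_i, d_{i+1} = (560 - m_{i+1}^2)/d_i, a_{i+1} = floor((a_0 + m_{i+1})/d_{i+1}):
  m_1 = 1*23 - 0 = 23, d_1 = (560 - 23^2)/1 = 31/1 = 31, a_1 = floor((23 + 23)/31) = 1.
  m_2 = 31*1 - 23 = 8, d_2 = (560 - 8^2)/31 = 496/31 = 16, a_2 = floor((23 + 8)/16) = 1.
  m_3 = 16*1 - 8 = 8, d_3 = (560 - 8^2)/16 = 496/16 = 31, a_3 = floor((23 + 8)/31) = 1.
  m_4 = 31*1 - 8 = 23, d_4 = (560 - 23^2)/31 = 31/31 = 1, a_4 = floor((23 + 23)/1) = 46.
  m_5 = 1*46 - 23 = 23, d_5 = (560 - 23^2)/1 = 31/1 = 31: (m_5, d_5) = (m_1, d_1) = (23, 31), so from here the quotients repeat a_1, ..., a_4; the period length is 4.
Hence the expansion of sqrt(560) is a_0 = 23 followed by the repeating block 1, 1, 1, 46 (period 4).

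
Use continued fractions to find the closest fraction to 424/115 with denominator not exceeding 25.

Expand x = 424/115 as a continued fraction with the Euclidean algorithm:
  424 = 3*115 + 79, so a_0 = 3.
  115 = 1*79 + 36, so a_1 = 1.
  79 = 2*36 + 7, so a_2 = 2.
  36 = 5*7 + 1, so a_3 = 5.
  7 = 7*1 + 0, so a_4 = 7.
so x = [3; 1, 2, 5, 7].
Convergents (p_i = a_i*p_{i-1} + p_{i-2}, q_i = a_i*q_{i-1} + q_{i-2} with p_{-2}=0, p_{-1}=1, q_{-2}=1, q_{-1}=0), until the denominator exceeds 25:
  i=0: a_0=3, p_0 = 3*1 + 0 = 3, q_0 = 3*0 + 1 = 1.
  i=1: a_1=1, p_1 = 1*3 + 1 = 4, q_1 = 1*1 + 0 = 1.
  i=2: a_2=2, p_2 = 2*4 + 3 = 11, q_2 = 2*1 + 1 = 3.
  i=3: a_3=5, p_3 = 5*11 + 4 = 59, q_3 = 5*3 + 1 = 16.
  i=4: a_4=7, p_4 = 7*59 + 11 = 424, q_4 = 7*16 + 3 = 115.
q_4 = 115 > 25, so the last convergent with denominator <= 25 is p_3/q_3 = 59/16.
The closest fraction with denominator <= 25 is either p_3/q_3 or the intermediate fraction (k*p_3 + p_2)/(k*q_3 + q_2) with the largest k >= 1 whose denominator stays <= 25; these approach x as k grows, and every other convergent or intermediate fraction in range is farther away.
Largest k: floor((25 - q_2)/q_3) = floor((25 - 3)/16) = 1.
That gives (1*59 + 11)/(1*16 + 3) = 70/19.
Compare the errors: |x - 59/16| = |424*16 - 59*115|/(115*16) = 1/1840, and |x - 70/19| = |424*19 - 70*115|/(115*19) = 6/2185.
Cross-multiplying, 1*2185 = 2185 < 11040 = 6*1840, so 1/1840 is smaller: the convergent 59/16 is closer to x than 70/19.

59/16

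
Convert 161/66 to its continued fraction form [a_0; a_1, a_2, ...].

Run the Euclidean algorithm on 161 and 66; the successive quotients are the partial quotients a_0, a_1, ... (each step inverts the fractional part left over by the previous one):
  161 = 2*66 + 29, so a_0 = 2.
  66 = 2*29 + 8, so a_1 = 2.
  29 = 3*8 + 5, so a_2 = 3.
  8 = 1*5 + 3, so a_3 = 1.
  5 = 1*3 + 2, so a_4 = 1.
  3 = 1*2 + 1, so a_5 = 1.
  2 = 2*1 + 0, so a_6 = 2.
The remainder reaches 0 after 7 divisions, so the expansion has 7 partial quotients, read off in order.

[2; 2, 3, 1, 1, 1, 2]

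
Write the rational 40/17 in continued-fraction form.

Run the Euclidean algorithm on 40 and 17; the successive quotients are the partial quotients a_0, a_1, ... (each step inverts the fractional part left over by the previous one):
  40 = 2*17 + 6, so a_0 = 2.
  17 = 2*6 + 5, so a_1 = 2.
  6 = 1*5 + 1, so a_2 = 1.
  5 = 5*1 + 0, so a_3 = 5.
The remainder reaches 0 after 4 divisions, so the expansion has 4 partial quotients, read off in order.

[2; 2, 1, 5]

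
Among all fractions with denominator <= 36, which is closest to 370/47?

244/31

Expand x = 370/47 as a continued fraction with the Euclidean algorithm:
  370 = 7*47 + 41, so a_0 = 7.
  47 = 1*41 + 6, so a_1 = 1.
  41 = 6*6 + 5, so a_2 = 6.
  6 = 1*5 + 1, so a_3 = 1.
  5 = 5*1 + 0, so a_4 = 5.
so x = [7; 1, 6, 1, 5].
Convergents (p_i = a_i*p_{i-1} + p_{i-2}, q_i = a_i*q_{i-1} + q_{i-2} with p_{-2}=0, p_{-1}=1, q_{-2}=1, q_{-1}=0), until the denominator exceeds 36:
  i=0: a_0=7, p_0 = 7*1 + 0 = 7, q_0 = 7*0 + 1 = 1.
  i=1: a_1=1, p_1 = 1*7 + 1 = 8, q_1 = 1*1 + 0 = 1.
  i=2: a_2=6, p_2 = 6*8 + 7 = 55, q_2 = 6*1 + 1 = 7.
  i=3: a_3=1, p_3 = 1*55 + 8 = 63, q_3 = 1*7 + 1 = 8.
  i=4: a_4=5, p_4 = 5*63 + 55 = 370, q_4 = 5*8 + 7 = 47.
q_4 = 47 > 36, so the last convergent with denominator <= 36 is p_3/q_3 = 63/8.
The closest fraction with denominator <= 36 is either p_3/q_3 or the intermediate fraction (k*p_3 + p_2)/(k*q_3 + q_2) with the largest k >= 1 whose denominator stays <= 36; these approach x as k grows, and every other convergent or intermediate fraction in range is farther away.
Largest k: floor((36 - q_2)/q_3) = floor((36 - 7)/8) = 3.
That gives (3*63 + 55)/(3*8 + 7) = 244/31.
Compare the errors: |x - 63/8| = |370*8 - 63*47|/(47*8) = 1/376, and |x - 244/31| = |370*31 - 244*47|/(47*31) = 2/1457.
Cross-multiplying, 2*376 = 752 < 1457 = 1*1457, so 2/1457 is smaller: the intermediate fraction 244/31 is closer to x than 63/8.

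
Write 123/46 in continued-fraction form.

Run the Euclidean algorithm on 123 and 46; the successive quotients are the partial quotients a_0, a_1, ... (each step inverts the fractional part left over by the previous one):
  123 = 2*46 + 31, so a_0 = 2.
  46 = 1*31 + 15, so a_1 = 1.
  31 = 2*15 + 1, so a_2 = 2.
  15 = 15*1 + 0, so a_3 = 15.
The remainder reaches 0 after 4 divisions, so the expansion has 4 partial quotients, read off in order.

[2; 1, 2, 15]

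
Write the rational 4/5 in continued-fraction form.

[0; 1, 4]

Run the Euclidean algorithm on 4 and 5; the successive quotients are the partial quotients a_0, a_1, ... (each step inverts the fractional part left over by the previous one):
  4 = 0*5 + 4, so a_0 = 0.
  5 = 1*4 + 1, so a_1 = 1.
  4 = 4*1 + 0, so a_2 = 4.
The remainder reaches 0 after 3 divisions, so the expansion has 3 partial quotients, read off in order.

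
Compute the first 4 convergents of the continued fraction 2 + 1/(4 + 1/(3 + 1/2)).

2/1, 9/4, 29/13, 67/30

Using the convergent recurrence p_i = a_i*p_{i-1} + p_{i-2}, q_i = a_i*q_{i-1} + q_{i-2} with p_{-2}=0, p_{-1}=1, q_{-2}=1, q_{-1}=0:
  i=0: a_0=2, p_0 = 2*1 + 0 = 2, q_0 = 2*0 + 1 = 1.
  i=1: a_1=4, p_1 = 4*2 + 1 = 9, q_1 = 4*1 + 0 = 4.
  i=2: a_2=3, p_2 = 3*9 + 2 = 29, q_2 = 3*4 + 1 = 13.
  i=3: a_3=2, p_3 = 2*29 + 9 = 67, q_3 = 2*13 + 4 = 30.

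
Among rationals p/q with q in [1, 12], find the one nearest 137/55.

5/2

Expand x = 137/55 as a continued fraction with the Euclidean algorithm:
  137 = 2*55 + 27, so a_0 = 2.
  55 = 2*27 + 1, so a_1 = 2.
  27 = 27*1 + 0, so a_2 = 27.
so x = [2; 2, 27].
Convergents (p_i = a_i*p_{i-1} + p_{i-2}, q_i = a_i*q_{i-1} + q_{i-2} with p_{-2}=0, p_{-1}=1, q_{-2}=1, q_{-1}=0), until the denominator exceeds 12:
  i=0: a_0=2, p_0 = 2*1 + 0 = 2, q_0 = 2*0 + 1 = 1.
  i=1: a_1=2, p_1 = 2*2 + 1 = 5, q_1 = 2*1 + 0 = 2.
  i=2: a_2=27, p_2 = 27*5 + 2 = 137, q_2 = 27*2 + 1 = 55.
q_2 = 55 > 12, so the last convergent with denominator <= 12 is p_1/q_1 = 5/2.
The closest fraction with denominator <= 12 is either p_1/q_1 or the intermediate fraction (k*p_1 + p_0)/(k*q_1 + q_0) with the largest k >= 1 whose denominator stays <= 12; these approach x as k grows, and every other convergent or intermediate fraction in range is farther away.
Largest k: floor((12 - q_0)/q_1) = floor((12 - 1)/2) = 5.
That gives (5*5 + 2)/(5*2 + 1) = 27/11.
Compare the errors: |x - 5/2| = |137*2 - 5*55|/(55*2) = 1/110, and |x - 27/11| = |137*11 - 27*55|/(55*11) = 22/605.
Cross-multiplying, 1*605 = 605 < 2420 = 22*110, so 1/110 is smaller: the convergent 5/2 is closer to x than 27/11.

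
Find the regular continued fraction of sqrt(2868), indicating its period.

Write x_i = (sqrt(2868) + m_i)/d_i with (m_0, d_0) = (0, 1). a_0 = floor(sqrt(2868)) = 53, since 53^2 = 2809 <= 2868 < 2916 = 54^2.
Iterate m_{i+1} = d_i*a_i - m_i, d_{i+1} = (2868 - m_{i+1}^2)/d_i, a_{i+1} = floor((a_0 + m_{i+1})/d_{i+1}):
  m_1 = 1*53 - 0 = 53, d_1 = (2868 - 53^2)/1 = 59/1 = 59, a_1 = floor((53 + 53)/59) = 1.
  m_2 = 59*1 - 53 = 6, d_2 = (2868 - 6^2)/59 = 2832/59 = 48, a_2 = floor((53 + 6)/48) = 1.
  m_3 = 48*1 - 6 = 42, d_3 = (2868 - 42^2)/48 = 1104/48 = 23, a_3 = floor((53 + 42)/23) = 4.
  m_4 = 23*4 - 42 = 50, d_4 = (2868 - 50^2)/23 = 368/23 = 16, a_4 = floor((53 + 50)/16) = 6.
  m_5 = 16*6 - 50 = 46, d_5 = (2868 - 46^2)/16 = 752/16 = 47, a_5 = floor((53 + 46)/47) = 2.
  m_6 = 47*2 - 46 = 48, d_6 = (2868 - 48^2)/47 = 564/47 = 12, a_6 = floor((53 + 48)/12) = 8.
  m_7 = 12*8 - 48 = 48, d_7 = (2868 - 48^2)/12 = 564/12 = 47, a_7 = floor((53 + 48)/47) = 2.
  m_8 = 47*2 - 48 = 46, d_8 = (2868 - 46^2)/47 = 752/47 = 16, a_8 = floor((53 + 46)/16) = 6.
  m_9 = 16*6 - 46 = 50, d_9 = (2868 - 50^2)/16 = 368/16 = 23, a_9 = floor((53 + 50)/23) = 4.
  m_10 = 23*4 - 50 = 42, d_10 = (2868 - 42^2)/23 = 1104/23 = 48, a_10 = floor((53 + 42)/48) = 1.
  m_11 = 48*1 - 42 = 6, d_11 = (2868 - 6^2)/48 = 2832/48 = 59, a_11 = floor((53 + 6)/59) = 1.
  m_12 = 59*1 - 6 = 53, d_12 = (2868 - 53^2)/59 = 59/59 = 1, a_12 = floor((53 + 53)/1) = 106.
  m_13 = 1*106 - 53 = 53, d_13 = (2868 - 53^2)/1 = 59/1 = 59: (m_13, d_13) = (m_1, d_1) = (53, 59), so from here the quotients repeat a_1, ..., a_12; the period length is 12.
Hence the expansion of sqrt(2868) is a_0 = 53 followed by the repeating block 1, 1, 4, 6, 2, 8, 2, 6, 4, 1, 1, 106 (period 12).

[53; (1, 1, 4, 6, 2, 8, 2, 6, 4, 1, 1, 106)]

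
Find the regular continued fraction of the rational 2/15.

Run the Euclidean algorithm on 2 and 15; the successive quotients are the partial quotients a_0, a_1, ... (each step inverts the fractional part left over by the previous one):
  2 = 0*15 + 2, so a_0 = 0.
  15 = 7*2 + 1, so a_1 = 7.
  2 = 2*1 + 0, so a_2 = 2.
The remainder reaches 0 after 3 divisions, so the expansion has 3 partial quotients, read off in order.

[0; 7, 2]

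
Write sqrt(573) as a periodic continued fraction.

[23; (1, 14, 1, 46)]

Write x_i = (sqrt(573) + m_i)/d_i with (m_0, d_0) = (0, 1). a_0 = floor(sqrt(573)) = 23, since 23^2 = 529 <= 573 < 576 = 24^2.
Iterate m_{i+1} = d_i*a_i - m_i, d_{i+1} = (573 - m_{i+1}^2)/d_i, a_{i+1} = floor((a_0 + m_{i+1})/d_{i+1}):
  m_1 = 1*23 - 0 = 23, d_1 = (573 - 23^2)/1 = 44/1 = 44, a_1 = floor((23 + 23)/44) = 1.
  m_2 = 44*1 - 23 = 21, d_2 = (573 - 21^2)/44 = 132/44 = 3, a_2 = floor((23 + 21)/3) = 14.
  m_3 = 3*14 - 21 = 21, d_3 = (573 - 21^2)/3 = 132/3 = 44, a_3 = floor((23 + 21)/44) = 1.
  m_4 = 44*1 - 21 = 23, d_4 = (573 - 23^2)/44 = 44/44 = 1, a_4 = floor((23 + 23)/1) = 46.
  m_5 = 1*46 - 23 = 23, d_5 = (573 - 23^2)/1 = 44/1 = 44: (m_5, d_5) = (m_1, d_1) = (23, 44), so from here the quotients repeat a_1, ..., a_4; the period length is 4.
Hence the expansion of sqrt(573) is a_0 = 23 followed by the repeating block 1, 14, 1, 46 (period 4).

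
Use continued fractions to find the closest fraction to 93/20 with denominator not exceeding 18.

79/17

Expand x = 93/20 as a continued fraction with the Euclidean algorithm:
  93 = 4*20 + 13, so a_0 = 4.
  20 = 1*13 + 7, so a_1 = 1.
  13 = 1*7 + 6, so a_2 = 1.
  7 = 1*6 + 1, so a_3 = 1.
  6 = 6*1 + 0, so a_4 = 6.
so x = [4; 1, 1, 1, 6].
Convergents (p_i = a_i*p_{i-1} + p_{i-2}, q_i = a_i*q_{i-1} + q_{i-2} with p_{-2}=0, p_{-1}=1, q_{-2}=1, q_{-1}=0), until the denominator exceeds 18:
  i=0: a_0=4, p_0 = 4*1 + 0 = 4, q_0 = 4*0 + 1 = 1.
  i=1: a_1=1, p_1 = 1*4 + 1 = 5, q_1 = 1*1 + 0 = 1.
  i=2: a_2=1, p_2 = 1*5 + 4 = 9, q_2 = 1*1 + 1 = 2.
  i=3: a_3=1, p_3 = 1*9 + 5 = 14, q_3 = 1*2 + 1 = 3.
  i=4: a_4=6, p_4 = 6*14 + 9 = 93, q_4 = 6*3 + 2 = 20.
q_4 = 20 > 18, so the last convergent with denominator <= 18 is p_3/q_3 = 14/3.
The closest fraction with denominator <= 18 is either p_3/q_3 or the intermediate fraction (k*p_3 + p_2)/(k*q_3 + q_2) with the largest k >= 1 whose denominator stays <= 18; these approach x as k grows, and every other convergent or intermediate fraction in range is farther away.
Largest k: floor((18 - q_2)/q_3) = floor((18 - 2)/3) = 5.
That gives (5*14 + 9)/(5*3 + 2) = 79/17.
Compare the errors: |x - 14/3| = |93*3 - 14*20|/(20*3) = 1/60, and |x - 79/17| = |93*17 - 79*20|/(20*17) = 1/340.
Cross-multiplying, 1*60 = 60 < 340 = 1*340, so 1/340 is smaller: the intermediate fraction 79/17 is closer to x than 14/3.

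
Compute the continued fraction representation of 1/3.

Run the Euclidean algorithm on 1 and 3; the successive quotients are the partial quotients a_0, a_1, ... (each step inverts the fractional part left over by the previous one):
  1 = 0*3 + 1, so a_0 = 0.
  3 = 3*1 + 0, so a_1 = 3.
The remainder reaches 0 after 2 divisions, so the expansion has 2 partial quotients, read off in order.

[0; 3]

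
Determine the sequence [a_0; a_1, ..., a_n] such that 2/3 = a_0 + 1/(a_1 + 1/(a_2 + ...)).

[0; 1, 2]

Run the Euclidean algorithm on 2 and 3; the successive quotients are the partial quotients a_0, a_1, ... (each step inverts the fractional part left over by the previous one):
  2 = 0*3 + 2, so a_0 = 0.
  3 = 1*2 + 1, so a_1 = 1.
  2 = 2*1 + 0, so a_2 = 2.
The remainder reaches 0 after 3 divisions, so the expansion has 3 partial quotients, read off in order.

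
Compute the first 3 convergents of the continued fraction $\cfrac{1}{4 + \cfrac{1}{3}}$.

Using the convergent recurrence p_i = a_i*p_{i-1} + p_{i-2}, q_i = a_i*q_{i-1} + q_{i-2} with p_{-2}=0, p_{-1}=1, q_{-2}=1, q_{-1}=0:
  i=0: a_0=0, p_0 = 0*1 + 0 = 0, q_0 = 0*0 + 1 = 1.
  i=1: a_1=4, p_1 = 4*0 + 1 = 1, q_1 = 4*1 + 0 = 4.
  i=2: a_2=3, p_2 = 3*1 + 0 = 3, q_2 = 3*4 + 1 = 13.

0/1, 1/4, 3/13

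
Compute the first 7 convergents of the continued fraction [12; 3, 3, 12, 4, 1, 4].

12/1, 37/3, 123/10, 1513/123, 6175/502, 7688/625, 36927/3002

Using the convergent recurrence p_i = a_i*p_{i-1} + p_{i-2}, q_i = a_i*q_{i-1} + q_{i-2} with p_{-2}=0, p_{-1}=1, q_{-2}=1, q_{-1}=0:
  i=0: a_0=12, p_0 = 12*1 + 0 = 12, q_0 = 12*0 + 1 = 1.
  i=1: a_1=3, p_1 = 3*12 + 1 = 37, q_1 = 3*1 + 0 = 3.
  i=2: a_2=3, p_2 = 3*37 + 12 = 123, q_2 = 3*3 + 1 = 10.
  i=3: a_3=12, p_3 = 12*123 + 37 = 1513, q_3 = 12*10 + 3 = 123.
  i=4: a_4=4, p_4 = 4*1513 + 123 = 6175, q_4 = 4*123 + 10 = 502.
  i=5: a_5=1, p_5 = 1*6175 + 1513 = 7688, q_5 = 1*502 + 123 = 625.
  i=6: a_6=4, p_6 = 4*7688 + 6175 = 36927, q_6 = 4*625 + 502 = 3002.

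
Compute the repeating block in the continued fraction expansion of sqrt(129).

Write x_i = (sqrt(129) + m_i)/d_i with (m_0, d_0) = (0, 1). a_0 = floor(sqrt(129)) = 11, since 11^2 = 121 <= 129 < 144 = 12^2.
Iterate m_{i+1} = d_i*a_i - m_i, d_{i+1} = (129 - m_{i+1}^2)/d_i, a_{i+1} = floor((a_0 + m_{i+1})/d_{i+1}):
  m_1 = 1*11 - 0 = 11, d_1 = (129 - 11^2)/1 = 8/1 = 8, a_1 = floor((11 + 11)/8) = 2.
  m_2 = 8*2 - 11 = 5, d_2 = (129 - 5^2)/8 = 104/8 = 13, a_2 = floor((11 + 5)/13) = 1.
  m_3 = 13*1 - 5 = 8, d_3 = (129 - 8^2)/13 = 65/13 = 5, a_3 = floor((11 + 8)/5) = 3.
  m_4 = 5*3 - 8 = 7, d_4 = (129 - 7^2)/5 = 80/5 = 16, a_4 = floor((11 + 7)/16) = 1.
  m_5 = 16*1 - 7 = 9, d_5 = (129 - 9^2)/16 = 48/16 = 3, a_5 = floor((11 + 9)/3) = 6.
  m_6 = 3*6 - 9 = 9, d_6 = (129 - 9^2)/3 = 48/3 = 16, a_6 = floor((11 + 9)/16) = 1.
  m_7 = 16*1 - 9 = 7, d_7 = (129 - 7^2)/16 = 80/16 = 5, a_7 = floor((11 + 7)/5) = 3.
  m_8 = 5*3 - 7 = 8, d_8 = (129 - 8^2)/5 = 65/5 = 13, a_8 = floor((11 + 8)/13) = 1.
  m_9 = 13*1 - 8 = 5, d_9 = (129 - 5^2)/13 = 104/13 = 8, a_9 = floor((11 + 5)/8) = 2.
  m_10 = 8*2 - 5 = 11, d_10 = (129 - 11^2)/8 = 8/8 = 1, a_10 = floor((11 + 11)/1) = 22.
  m_11 = 1*22 - 11 = 11, d_11 = (129 - 11^2)/1 = 8/1 = 8: (m_11, d_11) = (m_1, d_1) = (11, 8), so from here the quotients repeat a_1, ..., a_10; the period length is 10.
Hence the expansion of sqrt(129) is a_0 = 11 followed by the repeating block 2, 1, 3, 1, 6, 1, 3, 1, 2, 22 (period 10).

[11; (2, 1, 3, 1, 6, 1, 3, 1, 2, 22)]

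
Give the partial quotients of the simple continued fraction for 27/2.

Run the Euclidean algorithm on 27 and 2; the successive quotients are the partial quotients a_0, a_1, ... (each step inverts the fractional part left over by the previous one):
  27 = 13*2 + 1, so a_0 = 13.
  2 = 2*1 + 0, so a_1 = 2.
The remainder reaches 0 after 2 divisions, so the expansion has 2 partial quotients, read off in order.

[13; 2]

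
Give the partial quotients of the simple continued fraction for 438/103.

[4; 3, 1, 25]

Run the Euclidean algorithm on 438 and 103; the successive quotients are the partial quotients a_0, a_1, ... (each step inverts the fractional part left over by the previous one):
  438 = 4*103 + 26, so a_0 = 4.
  103 = 3*26 + 25, so a_1 = 3.
  26 = 1*25 + 1, so a_2 = 1.
  25 = 25*1 + 0, so a_3 = 25.
The remainder reaches 0 after 4 divisions, so the expansion has 4 partial quotients, read off in order.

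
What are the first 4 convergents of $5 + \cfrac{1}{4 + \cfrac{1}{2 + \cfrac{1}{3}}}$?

Using the convergent recurrence p_i = a_i*p_{i-1} + p_{i-2}, q_i = a_i*q_{i-1} + q_{i-2} with p_{-2}=0, p_{-1}=1, q_{-2}=1, q_{-1}=0:
  i=0: a_0=5, p_0 = 5*1 + 0 = 5, q_0 = 5*0 + 1 = 1.
  i=1: a_1=4, p_1 = 4*5 + 1 = 21, q_1 = 4*1 + 0 = 4.
  i=2: a_2=2, p_2 = 2*21 + 5 = 47, q_2 = 2*4 + 1 = 9.
  i=3: a_3=3, p_3 = 3*47 + 21 = 162, q_3 = 3*9 + 4 = 31.

5/1, 21/4, 47/9, 162/31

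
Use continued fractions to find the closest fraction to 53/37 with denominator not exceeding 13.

Expand x = 53/37 as a continued fraction with the Euclidean algorithm:
  53 = 1*37 + 16, so a_0 = 1.
  37 = 2*16 + 5, so a_1 = 2.
  16 = 3*5 + 1, so a_2 = 3.
  5 = 5*1 + 0, so a_3 = 5.
so x = [1; 2, 3, 5].
Convergents (p_i = a_i*p_{i-1} + p_{i-2}, q_i = a_i*q_{i-1} + q_{i-2} with p_{-2}=0, p_{-1}=1, q_{-2}=1, q_{-1}=0), until the denominator exceeds 13:
  i=0: a_0=1, p_0 = 1*1 + 0 = 1, q_0 = 1*0 + 1 = 1.
  i=1: a_1=2, p_1 = 2*1 + 1 = 3, q_1 = 2*1 + 0 = 2.
  i=2: a_2=3, p_2 = 3*3 + 1 = 10, q_2 = 3*2 + 1 = 7.
  i=3: a_3=5, p_3 = 5*10 + 3 = 53, q_3 = 5*7 + 2 = 37.
q_3 = 37 > 13, so the last convergent with denominator <= 13 is p_2/q_2 = 10/7.
The closest fraction with denominator <= 13 is either p_2/q_2 or the intermediate fraction (k*p_2 + p_1)/(k*q_2 + q_1) with the largest k >= 1 whose denominator stays <= 13; these approach x as k grows, and every other convergent or intermediate fraction in range is farther away.
Largest k: floor((13 - q_1)/q_2) = floor((13 - 2)/7) = 1.
That gives (1*10 + 3)/(1*7 + 2) = 13/9.
Compare the errors: |x - 10/7| = |53*7 - 10*37|/(37*7) = 1/259, and |x - 13/9| = |53*9 - 13*37|/(37*9) = 4/333.
Cross-multiplying, 1*333 = 333 < 1036 = 4*259, so 1/259 is smaller: the convergent 10/7 is closer to x than 13/9.

10/7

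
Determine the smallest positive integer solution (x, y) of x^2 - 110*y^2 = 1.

First expand sqrt(110) as a continued fraction. With x_i = (sqrt(110) + m_i)/d_i and (m_0, d_0) = (0, 1): a_0 = floor(sqrt(110)) = 10, since 10^2 = 100 <= 110 < 121 = 11^2.
Iterate m_{i+1} = d_i*a_i - m_i, d_{i+1} = (110 - m_{i+1}^2)/d_i, a_{i+1} = floor((a_0 + m_{i+1})/d_{i+1}):
  m_1 = 1*10 - 0 = 10, d_1 = (110 - 10^2)/1 = 10/1 = 10, a_1 = floor((10 + 10)/10) = 2.
  m_2 = 10*2 - 10 = 10, d_2 = (110 - 10^2)/10 = 10/10 = 1, a_2 = floor((10 + 10)/1) = 20.
  m_3 = 1*20 - 10 = 10, d_3 = (110 - 10^2)/1 = 10/1 = 10: (m_3, d_3) = (m_1, d_1) = (10, 10), so from here the quotients repeat a_1, a_2; the period length is 2.
So sqrt(110) = [10; (2, 20)] with period length k = 2.
k is even, so the fundamental solution of x^2 - 110y^2 = 1 is (p_{k-1}, q_{k-1}) = (p_1, q_1); compute convergents through index 1.
Convergents (p_i = a_i*p_{i-1} + p_{i-2}, q_i = a_i*q_{i-1} + q_{i-2} with p_{-2}=0, p_{-1}=1, q_{-2}=1, q_{-1}=0):
  i=0: a_0=10, p_0 = 10*1 + 0 = 10, q_0 = 10*0 + 1 = 1.
  i=1: a_1=2, p_1 = 2*10 + 1 = 21, q_1 = 2*1 + 0 = 2.
Check: 21^2 - 110*2^2 = 441 - 440 = 1, so (x, y) = (21, 2) solves the equation, and by the theorem it is the least positive solution.

(x, y) = (21, 2)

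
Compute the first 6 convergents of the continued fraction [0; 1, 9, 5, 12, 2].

0/1, 1/1, 9/10, 46/51, 561/622, 1168/1295

Using the convergent recurrence p_i = a_i*p_{i-1} + p_{i-2}, q_i = a_i*q_{i-1} + q_{i-2} with p_{-2}=0, p_{-1}=1, q_{-2}=1, q_{-1}=0:
  i=0: a_0=0, p_0 = 0*1 + 0 = 0, q_0 = 0*0 + 1 = 1.
  i=1: a_1=1, p_1 = 1*0 + 1 = 1, q_1 = 1*1 + 0 = 1.
  i=2: a_2=9, p_2 = 9*1 + 0 = 9, q_2 = 9*1 + 1 = 10.
  i=3: a_3=5, p_3 = 5*9 + 1 = 46, q_3 = 5*10 + 1 = 51.
  i=4: a_4=12, p_4 = 12*46 + 9 = 561, q_4 = 12*51 + 10 = 622.
  i=5: a_5=2, p_5 = 2*561 + 46 = 1168, q_5 = 2*622 + 51 = 1295.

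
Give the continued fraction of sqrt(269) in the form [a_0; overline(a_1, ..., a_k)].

Write x_i = (sqrt(269) + m_i)/d_i with (m_0, d_0) = (0, 1). a_0 = floor(sqrt(269)) = 16, since 16^2 = 256 <= 269 < 289 = 17^2.
Iterate m_{i+1} = d_i*a_i - m_i, d_{i+1} = (269 - m_{i+1}^2)/d_i, a_{i+1} = floor((a_0 + m_{i+1})/d_{i+1}):
  m_1 = 1*16 - 0 = 16, d_1 = (269 - 16^2)/1 = 13/1 = 13, a_1 = floor((16 + 16)/13) = 2.
  m_2 = 13*2 - 16 = 10, d_2 = (269 - 10^2)/13 = 169/13 = 13, a_2 = floor((16 + 10)/13) = 2.
  m_3 = 13*2 - 10 = 16, d_3 = (269 - 16^2)/13 = 13/13 = 1, a_3 = floor((16 + 16)/1) = 32.
  m_4 = 1*32 - 16 = 16, d_4 = (269 - 16^2)/1 = 13/1 = 13: (m_4, d_4) = (m_1, d_1) = (16, 13), so from here the quotients repeat a_1, ..., a_3; the period length is 3.
Hence the expansion of sqrt(269) is a_0 = 16 followed by the repeating block 2, 2, 32 (period 3).

[16; overline(2, 2, 32)]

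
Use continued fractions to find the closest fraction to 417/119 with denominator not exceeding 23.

Expand x = 417/119 as a continued fraction with the Euclidean algorithm:
  417 = 3*119 + 60, so a_0 = 3.
  119 = 1*60 + 59, so a_1 = 1.
  60 = 1*59 + 1, so a_2 = 1.
  59 = 59*1 + 0, so a_3 = 59.
so x = [3; 1, 1, 59].
Convergents (p_i = a_i*p_{i-1} + p_{i-2}, q_i = a_i*q_{i-1} + q_{i-2} with p_{-2}=0, p_{-1}=1, q_{-2}=1, q_{-1}=0), until the denominator exceeds 23:
  i=0: a_0=3, p_0 = 3*1 + 0 = 3, q_0 = 3*0 + 1 = 1.
  i=1: a_1=1, p_1 = 1*3 + 1 = 4, q_1 = 1*1 + 0 = 1.
  i=2: a_2=1, p_2 = 1*4 + 3 = 7, q_2 = 1*1 + 1 = 2.
  i=3: a_3=59, p_3 = 59*7 + 4 = 417, q_3 = 59*2 + 1 = 119.
q_3 = 119 > 23, so the last convergent with denominator <= 23 is p_2/q_2 = 7/2.
The closest fraction with denominator <= 23 is either p_2/q_2 or the intermediate fraction (k*p_2 + p_1)/(k*q_2 + q_1) with the largest k >= 1 whose denominator stays <= 23; these approach x as k grows, and every other convergent or intermediate fraction in range is farther away.
Largest k: floor((23 - q_1)/q_2) = floor((23 - 1)/2) = 11.
That gives (11*7 + 4)/(11*2 + 1) = 81/23.
Compare the errors: |x - 7/2| = |417*2 - 7*119|/(119*2) = 1/238, and |x - 81/23| = |417*23 - 81*119|/(119*23) = 48/2737.
Cross-multiplying, 1*2737 = 2737 < 11424 = 48*238, so 1/238 is smaller: the convergent 7/2 is closer to x than 81/23.

7/2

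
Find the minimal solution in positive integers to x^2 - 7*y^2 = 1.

(x, y) = (8, 3)

First expand sqrt(7) as a continued fraction. With x_i = (sqrt(7) + m_i)/d_i and (m_0, d_0) = (0, 1): a_0 = floor(sqrt(7)) = 2, since 2^2 = 4 <= 7 < 9 = 3^2.
Iterate m_{i+1} = d_i*a_i - m_i, d_{i+1} = (7 - m_{i+1}^2)/d_i, a_{i+1} = floor((a_0 + m_{i+1})/d_{i+1}):
  m_1 = 1*2 - 0 = 2, d_1 = (7 - 2^2)/1 = 3/1 = 3, a_1 = floor((2 + 2)/3) = 1.
  m_2 = 3*1 - 2 = 1, d_2 = (7 - 1^2)/3 = 6/3 = 2, a_2 = floor((2 + 1)/2) = 1.
  m_3 = 2*1 - 1 = 1, d_3 = (7 - 1^2)/2 = 6/2 = 3, a_3 = floor((2 + 1)/3) = 1.
  m_4 = 3*1 - 1 = 2, d_4 = (7 - 2^2)/3 = 3/3 = 1, a_4 = floor((2 + 2)/1) = 4.
  m_5 = 1*4 - 2 = 2, d_5 = (7 - 2^2)/1 = 3/1 = 3: (m_5, d_5) = (m_1, d_1) = (2, 3), so from here the quotients repeat a_1, ..., a_4; the period length is 4.
So sqrt(7) = [2; (1, 1, 1, 4)] with period length k = 4.
k is even, so the fundamental solution of x^2 - 7y^2 = 1 is (p_{k-1}, q_{k-1}) = (p_3, q_3); compute convergents through index 3.
Convergents (p_i = a_i*p_{i-1} + p_{i-2}, q_i = a_i*q_{i-1} + q_{i-2} with p_{-2}=0, p_{-1}=1, q_{-2}=1, q_{-1}=0):
  i=0: a_0=2, p_0 = 2*1 + 0 = 2, q_0 = 2*0 + 1 = 1.
  i=1: a_1=1, p_1 = 1*2 + 1 = 3, q_1 = 1*1 + 0 = 1.
  i=2: a_2=1, p_2 = 1*3 + 2 = 5, q_2 = 1*1 + 1 = 2.
  i=3: a_3=1, p_3 = 1*5 + 3 = 8, q_3 = 1*2 + 1 = 3.
Check: 8^2 - 7*3^2 = 64 - 63 = 1, so (x, y) = (8, 3) solves the equation, and by the theorem it is the least positive solution.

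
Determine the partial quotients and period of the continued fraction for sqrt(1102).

[33; (5, 10, 1, 6, 2, 6, 1, 10, 5, 66)]

Write x_i = (sqrt(1102) + m_i)/d_i with (m_0, d_0) = (0, 1). a_0 = floor(sqrt(1102)) = 33, since 33^2 = 1089 <= 1102 < 1156 = 34^2.
Iterate m_{i+1} = d_i*a_i - m_i, d_{i+1} = (1102 - m_{i+1}^2)/d_i, a_{i+1} = floor((a_0 + m_{i+1})/d_{i+1}):
  m_1 = 1*33 - 0 = 33, d_1 = (1102 - 33^2)/1 = 13/1 = 13, a_1 = floor((33 + 33)/13) = 5.
  m_2 = 13*5 - 33 = 32, d_2 = (1102 - 32^2)/13 = 78/13 = 6, a_2 = floor((33 + 32)/6) = 10.
  m_3 = 6*10 - 32 = 28, d_3 = (1102 - 28^2)/6 = 318/6 = 53, a_3 = floor((33 + 28)/53) = 1.
  m_4 = 53*1 - 28 = 25, d_4 = (1102 - 25^2)/53 = 477/53 = 9, a_4 = floor((33 + 25)/9) = 6.
  m_5 = 9*6 - 25 = 29, d_5 = (1102 - 29^2)/9 = 261/9 = 29, a_5 = floor((33 + 29)/29) = 2.
  m_6 = 29*2 - 29 = 29, d_6 = (1102 - 29^2)/29 = 261/29 = 9, a_6 = floor((33 + 29)/9) = 6.
  m_7 = 9*6 - 29 = 25, d_7 = (1102 - 25^2)/9 = 477/9 = 53, a_7 = floor((33 + 25)/53) = 1.
  m_8 = 53*1 - 25 = 28, d_8 = (1102 - 28^2)/53 = 318/53 = 6, a_8 = floor((33 + 28)/6) = 10.
  m_9 = 6*10 - 28 = 32, d_9 = (1102 - 32^2)/6 = 78/6 = 13, a_9 = floor((33 + 32)/13) = 5.
  m_10 = 13*5 - 32 = 33, d_10 = (1102 - 33^2)/13 = 13/13 = 1, a_10 = floor((33 + 33)/1) = 66.
  m_11 = 1*66 - 33 = 33, d_11 = (1102 - 33^2)/1 = 13/1 = 13: (m_11, d_11) = (m_1, d_1) = (33, 13), so from here the quotients repeat a_1, ..., a_10; the period length is 10.
Hence the expansion of sqrt(1102) is a_0 = 33 followed by the repeating block 5, 10, 1, 6, 2, 6, 1, 10, 5, 66 (period 10).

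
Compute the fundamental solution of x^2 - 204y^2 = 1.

First expand sqrt(204) as a continued fraction. With x_i = (sqrt(204) + m_i)/d_i and (m_0, d_0) = (0, 1): a_0 = floor(sqrt(204)) = 14, since 14^2 = 196 <= 204 < 225 = 15^2.
Iterate m_{i+1} = d_i*a_i - m_i, d_{i+1} = (204 - m_{i+1}^2)/d_i, a_{i+1} = floor((a_0 + m_{i+1})/d_{i+1}):
  m_1 = 1*14 - 0 = 14, d_1 = (204 - 14^2)/1 = 8/1 = 8, a_1 = floor((14 + 14)/8) = 3.
  m_2 = 8*3 - 14 = 10, d_2 = (204 - 10^2)/8 = 104/8 = 13, a_2 = floor((14 + 10)/13) = 1.
  m_3 = 13*1 - 10 = 3, d_3 = (204 - 3^2)/13 = 195/13 = 15, a_3 = floor((14 + 3)/15) = 1.
  m_4 = 15*1 - 3 = 12, d_4 = (204 - 12^2)/15 = 60/15 = 4, a_4 = floor((14 + 12)/4) = 6.
  m_5 = 4*6 - 12 = 12, d_5 = (204 - 12^2)/4 = 60/4 = 15, a_5 = floor((14 + 12)/15) = 1.
  m_6 = 15*1 - 12 = 3, d_6 = (204 - 3^2)/15 = 195/15 = 13, a_6 = floor((14 + 3)/13) = 1.
  m_7 = 13*1 - 3 = 10, d_7 = (204 - 10^2)/13 = 104/13 = 8, a_7 = floor((14 + 10)/8) = 3.
  m_8 = 8*3 - 10 = 14, d_8 = (204 - 14^2)/8 = 8/8 = 1, a_8 = floor((14 + 14)/1) = 28.
  m_9 = 1*28 - 14 = 14, d_9 = (204 - 14^2)/1 = 8/1 = 8: (m_9, d_9) = (m_1, d_1) = (14, 8), so from here the quotients repeat a_1, ..., a_8; the period length is 8.
So sqrt(204) = [14; (3, 1, 1, 6, 1, 1, 3, 28)] with period length k = 8.
k is even, so the fundamental solution of x^2 - 204y^2 = 1 is (p_{k-1}, q_{k-1}) = (p_7, q_7); compute convergents through index 7.
Convergents (p_i = a_i*p_{i-1} + p_{i-2}, q_i = a_i*q_{i-1} + q_{i-2} with p_{-2}=0, p_{-1}=1, q_{-2}=1, q_{-1}=0):
  i=0: a_0=14, p_0 = 14*1 + 0 = 14, q_0 = 14*0 + 1 = 1.
  i=1: a_1=3, p_1 = 3*14 + 1 = 43, q_1 = 3*1 + 0 = 3.
  i=2: a_2=1, p_2 = 1*43 + 14 = 57, q_2 = 1*3 + 1 = 4.
  i=3: a_3=1, p_3 = 1*57 + 43 = 100, q_3 = 1*4 + 3 = 7.
  i=4: a_4=6, p_4 = 6*100 + 57 = 657, q_4 = 6*7 + 4 = 46.
  i=5: a_5=1, p_5 = 1*657 + 100 = 757, q_5 = 1*46 + 7 = 53.
  i=6: a_6=1, p_6 = 1*757 + 657 = 1414, q_6 = 1*53 + 46 = 99.
  i=7: a_7=3, p_7 = 3*1414 + 757 = 4999, q_7 = 3*99 + 53 = 350.
Check: 4999^2 - 204*350^2 = 24990001 - 24990000 = 1, so (x, y) = (4999, 350) solves the equation, and by the theorem it is the least positive solution.

(x, y) = (4999, 350)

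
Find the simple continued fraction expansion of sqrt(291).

[17; (17, 34)]

Write x_i = (sqrt(291) + m_i)/d_i with (m_0, d_0) = (0, 1). a_0 = floor(sqrt(291)) = 17, since 17^2 = 289 <= 291 < 324 = 18^2.
Iterate m_{i+1} = d_i*a_i - m_i, d_{i+1} = (291 - m_{i+1}^2)/d_i, a_{i+1} = floor((a_0 + m_{i+1})/d_{i+1}):
  m_1 = 1*17 - 0 = 17, d_1 = (291 - 17^2)/1 = 2/1 = 2, a_1 = floor((17 + 17)/2) = 17.
  m_2 = 2*17 - 17 = 17, d_2 = (291 - 17^2)/2 = 2/2 = 1, a_2 = floor((17 + 17)/1) = 34.
  m_3 = 1*34 - 17 = 17, d_3 = (291 - 17^2)/1 = 2/1 = 2: (m_3, d_3) = (m_1, d_1) = (17, 2), so from here the quotients repeat a_1, a_2; the period length is 2.
Hence the expansion of sqrt(291) is a_0 = 17 followed by the repeating block 17, 34 (period 2).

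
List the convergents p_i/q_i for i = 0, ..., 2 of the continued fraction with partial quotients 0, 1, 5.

Using the convergent recurrence p_i = a_i*p_{i-1} + p_{i-2}, q_i = a_i*q_{i-1} + q_{i-2} with p_{-2}=0, p_{-1}=1, q_{-2}=1, q_{-1}=0:
  i=0: a_0=0, p_0 = 0*1 + 0 = 0, q_0 = 0*0 + 1 = 1.
  i=1: a_1=1, p_1 = 1*0 + 1 = 1, q_1 = 1*1 + 0 = 1.
  i=2: a_2=5, p_2 = 5*1 + 0 = 5, q_2 = 5*1 + 1 = 6.

0/1, 1/1, 5/6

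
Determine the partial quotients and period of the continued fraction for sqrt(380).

Write x_i = (sqrt(380) + m_i)/d_i with (m_0, d_0) = (0, 1). a_0 = floor(sqrt(380)) = 19, since 19^2 = 361 <= 380 < 400 = 20^2.
Iterate m_{i+1} = d_i*a_i - m_i, d_{i+1} = (380 - m_{i+1}^2)/d_i, a_{i+1} = floor((a_0 + m_{i+1})/d_{i+1}):
  m_1 = 1*19 - 0 = 19, d_1 = (380 - 19^2)/1 = 19/1 = 19, a_1 = floor((19 + 19)/19) = 2.
  m_2 = 19*2 - 19 = 19, d_2 = (380 - 19^2)/19 = 19/19 = 1, a_2 = floor((19 + 19)/1) = 38.
  m_3 = 1*38 - 19 = 19, d_3 = (380 - 19^2)/1 = 19/1 = 19: (m_3, d_3) = (m_1, d_1) = (19, 19), so from here the quotients repeat a_1, a_2; the period length is 2.
Hence the expansion of sqrt(380) is a_0 = 19 followed by the repeating block 2, 38 (period 2).

[19; (2, 38)]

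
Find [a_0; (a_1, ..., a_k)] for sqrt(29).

[5; (2, 1, 1, 2, 10)]

Write x_i = (sqrt(29) + m_i)/d_i with (m_0, d_0) = (0, 1). a_0 = floor(sqrt(29)) = 5, since 5^2 = 25 <= 29 < 36 = 6^2.
Iterate m_{i+1} = d_i*a_i - m_i, d_{i+1} = (29 - m_{i+1}^2)/d_i, a_{i+1} = floor((a_0 + m_{i+1})/d_{i+1}):
  m_1 = 1*5 - 0 = 5, d_1 = (29 - 5^2)/1 = 4/1 = 4, a_1 = floor((5 + 5)/4) = 2.
  m_2 = 4*2 - 5 = 3, d_2 = (29 - 3^2)/4 = 20/4 = 5, a_2 = floor((5 + 3)/5) = 1.
  m_3 = 5*1 - 3 = 2, d_3 = (29 - 2^2)/5 = 25/5 = 5, a_3 = floor((5 + 2)/5) = 1.
  m_4 = 5*1 - 2 = 3, d_4 = (29 - 3^2)/5 = 20/5 = 4, a_4 = floor((5 + 3)/4) = 2.
  m_5 = 4*2 - 3 = 5, d_5 = (29 - 5^2)/4 = 4/4 = 1, a_5 = floor((5 + 5)/1) = 10.
  m_6 = 1*10 - 5 = 5, d_6 = (29 - 5^2)/1 = 4/1 = 4: (m_6, d_6) = (m_1, d_1) = (5, 4), so from here the quotients repeat a_1, ..., a_5; the period length is 5.
Hence the expansion of sqrt(29) is a_0 = 5 followed by the repeating block 2, 1, 1, 2, 10 (period 5).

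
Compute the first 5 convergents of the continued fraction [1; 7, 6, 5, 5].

Using the convergent recurrence p_i = a_i*p_{i-1} + p_{i-2}, q_i = a_i*q_{i-1} + q_{i-2} with p_{-2}=0, p_{-1}=1, q_{-2}=1, q_{-1}=0:
  i=0: a_0=1, p_0 = 1*1 + 0 = 1, q_0 = 1*0 + 1 = 1.
  i=1: a_1=7, p_1 = 7*1 + 1 = 8, q_1 = 7*1 + 0 = 7.
  i=2: a_2=6, p_2 = 6*8 + 1 = 49, q_2 = 6*7 + 1 = 43.
  i=3: a_3=5, p_3 = 5*49 + 8 = 253, q_3 = 5*43 + 7 = 222.
  i=4: a_4=5, p_4 = 5*253 + 49 = 1314, q_4 = 5*222 + 43 = 1153.

1/1, 8/7, 49/43, 253/222, 1314/1153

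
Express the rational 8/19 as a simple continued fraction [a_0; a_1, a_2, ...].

[0; 2, 2, 1, 2]

Run the Euclidean algorithm on 8 and 19; the successive quotients are the partial quotients a_0, a_1, ... (each step inverts the fractional part left over by the previous one):
  8 = 0*19 + 8, so a_0 = 0.
  19 = 2*8 + 3, so a_1 = 2.
  8 = 2*3 + 2, so a_2 = 2.
  3 = 1*2 + 1, so a_3 = 1.
  2 = 2*1 + 0, so a_4 = 2.
The remainder reaches 0 after 5 divisions, so the expansion has 5 partial quotients, read off in order.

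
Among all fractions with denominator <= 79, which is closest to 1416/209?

Expand x = 1416/209 as a continued fraction with the Euclidean algorithm:
  1416 = 6*209 + 162, so a_0 = 6.
  209 = 1*162 + 47, so a_1 = 1.
  162 = 3*47 + 21, so a_2 = 3.
  47 = 2*21 + 5, so a_3 = 2.
  21 = 4*5 + 1, so a_4 = 4.
  5 = 5*1 + 0, so a_5 = 5.
so x = [6; 1, 3, 2, 4, 5].
Convergents (p_i = a_i*p_{i-1} + p_{i-2}, q_i = a_i*q_{i-1} + q_{i-2} with p_{-2}=0, p_{-1}=1, q_{-2}=1, q_{-1}=0), until the denominator exceeds 79:
  i=0: a_0=6, p_0 = 6*1 + 0 = 6, q_0 = 6*0 + 1 = 1.
  i=1: a_1=1, p_1 = 1*6 + 1 = 7, q_1 = 1*1 + 0 = 1.
  i=2: a_2=3, p_2 = 3*7 + 6 = 27, q_2 = 3*1 + 1 = 4.
  i=3: a_3=2, p_3 = 2*27 + 7 = 61, q_3 = 2*4 + 1 = 9.
  i=4: a_4=4, p_4 = 4*61 + 27 = 271, q_4 = 4*9 + 4 = 40.
  i=5: a_5=5, p_5 = 5*271 + 61 = 1416, q_5 = 5*40 + 9 = 209.
q_5 = 209 > 79, so the last convergent with denominator <= 79 is p_4/q_4 = 271/40.
The closest fraction with denominator <= 79 is either p_4/q_4 or the intermediate fraction (k*p_4 + p_3)/(k*q_4 + q_3) with the largest k >= 1 whose denominator stays <= 79; these approach x as k grows, and every other convergent or intermediate fraction in range is farther away.
Largest k: floor((79 - q_3)/q_4) = floor((79 - 9)/40) = 1.
That gives (1*271 + 61)/(1*40 + 9) = 332/49.
Compare the errors: |x - 271/40| = |1416*40 - 271*209|/(209*40) = 1/8360, and |x - 332/49| = |1416*49 - 332*209|/(209*49) = 4/10241.
Cross-multiplying, 1*10241 = 10241 < 33440 = 4*8360, so 1/8360 is smaller: the convergent 271/40 is closer to x than 332/49.

271/40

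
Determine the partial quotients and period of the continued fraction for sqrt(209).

[14; (2, 5, 3, 2, 3, 5, 2, 28)]

Write x_i = (sqrt(209) + m_i)/d_i with (m_0, d_0) = (0, 1). a_0 = floor(sqrt(209)) = 14, since 14^2 = 196 <= 209 < 225 = 15^2.
Iterate m_{i+1} = d_i*a_i - m_i, d_{i+1} = (209 - m_{i+1}^2)/d_i, a_{i+1} = floor((a_0 + m_{i+1})/d_{i+1}):
  m_1 = 1*14 - 0 = 14, d_1 = (209 - 14^2)/1 = 13/1 = 13, a_1 = floor((14 + 14)/13) = 2.
  m_2 = 13*2 - 14 = 12, d_2 = (209 - 12^2)/13 = 65/13 = 5, a_2 = floor((14 + 12)/5) = 5.
  m_3 = 5*5 - 12 = 13, d_3 = (209 - 13^2)/5 = 40/5 = 8, a_3 = floor((14 + 13)/8) = 3.
  m_4 = 8*3 - 13 = 11, d_4 = (209 - 11^2)/8 = 88/8 = 11, a_4 = floor((14 + 11)/11) = 2.
  m_5 = 11*2 - 11 = 11, d_5 = (209 - 11^2)/11 = 88/11 = 8, a_5 = floor((14 + 11)/8) = 3.
  m_6 = 8*3 - 11 = 13, d_6 = (209 - 13^2)/8 = 40/8 = 5, a_6 = floor((14 + 13)/5) = 5.
  m_7 = 5*5 - 13 = 12, d_7 = (209 - 12^2)/5 = 65/5 = 13, a_7 = floor((14 + 12)/13) = 2.
  m_8 = 13*2 - 12 = 14, d_8 = (209 - 14^2)/13 = 13/13 = 1, a_8 = floor((14 + 14)/1) = 28.
  m_9 = 1*28 - 14 = 14, d_9 = (209 - 14^2)/1 = 13/1 = 13: (m_9, d_9) = (m_1, d_1) = (14, 13), so from here the quotients repeat a_1, ..., a_8; the period length is 8.
Hence the expansion of sqrt(209) is a_0 = 14 followed by the repeating block 2, 5, 3, 2, 3, 5, 2, 28 (period 8).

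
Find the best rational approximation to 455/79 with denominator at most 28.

Expand x = 455/79 as a continued fraction with the Euclidean algorithm:
  455 = 5*79 + 60, so a_0 = 5.
  79 = 1*60 + 19, so a_1 = 1.
  60 = 3*19 + 3, so a_2 = 3.
  19 = 6*3 + 1, so a_3 = 6.
  3 = 3*1 + 0, so a_4 = 3.
so x = [5; 1, 3, 6, 3].
Convergents (p_i = a_i*p_{i-1} + p_{i-2}, q_i = a_i*q_{i-1} + q_{i-2} with p_{-2}=0, p_{-1}=1, q_{-2}=1, q_{-1}=0), until the denominator exceeds 28:
  i=0: a_0=5, p_0 = 5*1 + 0 = 5, q_0 = 5*0 + 1 = 1.
  i=1: a_1=1, p_1 = 1*5 + 1 = 6, q_1 = 1*1 + 0 = 1.
  i=2: a_2=3, p_2 = 3*6 + 5 = 23, q_2 = 3*1 + 1 = 4.
  i=3: a_3=6, p_3 = 6*23 + 6 = 144, q_3 = 6*4 + 1 = 25.
  i=4: a_4=3, p_4 = 3*144 + 23 = 455, q_4 = 3*25 + 4 = 79.
q_4 = 79 > 28, so the last convergent with denominator <= 28 is p_3/q_3 = 144/25.
The closest fraction with denominator <= 28 is either p_3/q_3 or the intermediate fraction (k*p_3 + p_2)/(k*q_3 + q_2) with the largest k >= 1 whose denominator stays <= 28; these approach x as k grows, and every other convergent or intermediate fraction in range is farther away.
Largest k: floor((28 - q_2)/q_3) = floor((28 - 4)/25) = 0.
Since k = 0, no intermediate fraction beyond p_3/q_3 has denominator <= 28, so the convergent 144/25 is the closest (its error is |455*25 - 144*79|/(79*25) = 1/1975).

144/25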